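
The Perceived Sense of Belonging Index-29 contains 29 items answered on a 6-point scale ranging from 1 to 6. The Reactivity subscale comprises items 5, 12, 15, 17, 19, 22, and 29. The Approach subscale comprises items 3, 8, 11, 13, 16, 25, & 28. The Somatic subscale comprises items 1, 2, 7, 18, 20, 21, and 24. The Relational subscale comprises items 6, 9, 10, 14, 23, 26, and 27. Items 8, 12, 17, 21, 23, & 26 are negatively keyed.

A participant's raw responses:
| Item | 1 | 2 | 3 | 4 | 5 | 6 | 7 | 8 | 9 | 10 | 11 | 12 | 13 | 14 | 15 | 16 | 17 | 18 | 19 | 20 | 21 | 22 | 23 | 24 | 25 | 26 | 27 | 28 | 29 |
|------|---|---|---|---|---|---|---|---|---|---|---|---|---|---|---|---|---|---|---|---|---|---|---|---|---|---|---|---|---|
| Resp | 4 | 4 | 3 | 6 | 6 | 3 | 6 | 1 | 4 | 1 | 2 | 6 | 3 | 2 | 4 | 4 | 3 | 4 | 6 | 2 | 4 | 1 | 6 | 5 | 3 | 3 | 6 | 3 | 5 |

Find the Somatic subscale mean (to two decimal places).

Somatic items: 1, 2, 7, 18, 20, 21, 24.
Of these, item 21 is negatively keyed; reversed = (1+6) − raw = 7 − raw.
  item 1: 4
  item 2: 4
  item 7: 6
  item 18: 4
  item 20: 2
  item 21: 7 − 4 = 3
  item 24: 5
Sum = 4 + 4 + 6 + 4 + 2 + 3 + 5 = 28
Mean = 28 / 7 = 4.00

4.00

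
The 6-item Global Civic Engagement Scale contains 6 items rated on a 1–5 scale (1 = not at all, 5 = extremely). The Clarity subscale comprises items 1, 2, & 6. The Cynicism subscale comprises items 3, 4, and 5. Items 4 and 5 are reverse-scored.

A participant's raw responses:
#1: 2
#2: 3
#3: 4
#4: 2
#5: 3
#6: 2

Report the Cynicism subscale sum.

11

Cynicism items: 3, 4, 5.
Of these, items 4 and 5 are reverse-scored; reverse-coded value = 6 − response.
  item 3: 4
  item 4: 6 − 2 = 4
  item 5: 6 − 3 = 3
Sum = 4 + 4 + 3 = 11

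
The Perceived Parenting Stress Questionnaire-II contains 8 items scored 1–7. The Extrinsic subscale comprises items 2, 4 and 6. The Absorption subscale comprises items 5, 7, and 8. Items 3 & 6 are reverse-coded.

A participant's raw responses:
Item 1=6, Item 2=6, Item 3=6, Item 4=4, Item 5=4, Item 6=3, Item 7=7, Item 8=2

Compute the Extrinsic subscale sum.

Extrinsic items: 2, 4, 6.
Of these, item 6 is reverse-coded; reversed = (1+7) − raw = 8 − raw.
  item 2: 6
  item 4: 4
  item 6: 8 − 3 = 5
Sum = 6 + 4 + 5 = 15

15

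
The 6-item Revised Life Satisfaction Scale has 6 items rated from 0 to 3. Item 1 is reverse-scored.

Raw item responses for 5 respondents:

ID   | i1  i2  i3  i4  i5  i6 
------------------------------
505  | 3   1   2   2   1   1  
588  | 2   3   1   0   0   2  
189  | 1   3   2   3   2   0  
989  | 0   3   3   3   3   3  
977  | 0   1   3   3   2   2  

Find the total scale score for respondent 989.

Respondent 989 raw: 0, 3, 3, 3, 3, 3.
Reverse-coded (reversed = (0+3) − raw = 3 − raw):
  item 1: 3 − 0 = 3
  item 2: 3
  item 3: 3
  item 4: 3
  item 5: 3
  item 6: 3
Sum = 3 + 3 + 3 + 3 + 3 + 3 = 18

18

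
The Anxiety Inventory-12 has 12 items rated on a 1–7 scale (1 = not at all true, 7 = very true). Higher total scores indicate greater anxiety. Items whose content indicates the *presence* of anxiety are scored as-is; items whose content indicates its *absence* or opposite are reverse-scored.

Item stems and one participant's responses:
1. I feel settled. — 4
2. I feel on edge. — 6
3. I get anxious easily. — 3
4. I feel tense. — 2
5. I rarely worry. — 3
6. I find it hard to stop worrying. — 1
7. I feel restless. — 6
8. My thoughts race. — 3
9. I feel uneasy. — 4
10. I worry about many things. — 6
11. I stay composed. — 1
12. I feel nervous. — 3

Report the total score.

Items 1, 5, 11 describe the absence/opposite of anxiety → reverse-score.
reversed = (1+7) − raw = 8 − raw.
  item 1: 8 − 4 = 4
  item 2: 6
  item 3: 3
  item 4: 2
  item 5: 8 − 3 = 5
  item 6: 1
  item 7: 6
  item 8: 3
  item 9: 4
  item 10: 6
  item 11: 8 − 1 = 7
  item 12: 3
Total = 4 + 6 + 3 + 2 + 5 + 1 + 6 + 3 + 4 + 6 + 7 + 3 = 50

50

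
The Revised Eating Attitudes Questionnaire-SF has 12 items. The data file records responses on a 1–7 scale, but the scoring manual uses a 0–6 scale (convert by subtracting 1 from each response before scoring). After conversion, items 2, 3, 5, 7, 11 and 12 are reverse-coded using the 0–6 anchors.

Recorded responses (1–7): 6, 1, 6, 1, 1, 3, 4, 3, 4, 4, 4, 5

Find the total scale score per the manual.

36

Convert to 0–6: 5, 0, 5, 0, 0, 2, 3, 2, 3, 3, 3, 4
Reverse-coded (reversed = (0+6) − raw = 6 − raw):
  item 2: 6 − 0 = 6
  item 3: 6 − 5 = 1
  item 5: 6 − 0 = 6
  item 7: 6 − 3 = 3
  item 11: 6 − 3 = 3
  item 12: 6 − 4 = 2
Scored: 5, 6, 1, 0, 6, 2, 3, 2, 3, 3, 3, 2
Total = 36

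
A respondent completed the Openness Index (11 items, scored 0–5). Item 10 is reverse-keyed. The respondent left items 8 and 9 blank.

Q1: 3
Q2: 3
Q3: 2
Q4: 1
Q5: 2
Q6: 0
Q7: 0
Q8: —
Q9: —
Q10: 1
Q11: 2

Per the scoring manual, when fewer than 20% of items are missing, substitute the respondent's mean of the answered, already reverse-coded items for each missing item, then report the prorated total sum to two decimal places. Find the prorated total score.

20.78

Reverse-coded (reverse-coded value = 5 − response):
  item 10: 5 − 1 = 4
Completed scored items (9 of 11): 3, 3, 2, 1, 2, 0, 0, 4, 2; sum = 17.
Person mean = 17 / 9 ≈ 1.8889
Prorated total = (17 / 9) × 11 = 20.78 (to 2 dp)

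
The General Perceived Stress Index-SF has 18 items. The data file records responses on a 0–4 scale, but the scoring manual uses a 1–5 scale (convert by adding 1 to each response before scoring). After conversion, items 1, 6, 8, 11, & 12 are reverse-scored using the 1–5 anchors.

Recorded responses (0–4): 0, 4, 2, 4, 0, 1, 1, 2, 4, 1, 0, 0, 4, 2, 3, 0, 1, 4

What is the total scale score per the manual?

65

Convert to 1–5: 1, 5, 3, 5, 1, 2, 2, 3, 5, 2, 1, 1, 5, 3, 4, 1, 2, 5
Reverse-coded (reverse-coded value = 6 − response):
  item 1: 6 − 1 = 5
  item 6: 6 − 2 = 4
  item 8: 6 − 3 = 3
  item 11: 6 − 1 = 5
  item 12: 6 − 1 = 5
Scored: 5, 5, 3, 5, 1, 4, 2, 3, 5, 2, 5, 5, 5, 3, 4, 1, 2, 5
Total = 65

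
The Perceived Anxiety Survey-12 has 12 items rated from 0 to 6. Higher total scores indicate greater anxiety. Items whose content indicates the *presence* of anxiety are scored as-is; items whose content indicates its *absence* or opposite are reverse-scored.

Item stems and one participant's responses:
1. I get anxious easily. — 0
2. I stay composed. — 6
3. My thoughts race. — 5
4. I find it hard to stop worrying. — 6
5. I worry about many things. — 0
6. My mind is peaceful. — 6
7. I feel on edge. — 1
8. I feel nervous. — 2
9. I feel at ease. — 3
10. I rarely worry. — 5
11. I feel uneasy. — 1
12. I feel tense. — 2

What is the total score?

Items 2, 6, 9, 10 describe the absence/opposite of anxiety → reverse-score.
on a 0–6 scale, reversed = 6 − raw.
  item 1: 0
  item 2: 6 − 6 = 0
  item 3: 5
  item 4: 6
  item 5: 0
  item 6: 6 − 6 = 0
  item 7: 1
  item 8: 2
  item 9: 6 − 3 = 3
  item 10: 6 − 5 = 1
  item 11: 1
  item 12: 2
Total = 0 + 0 + 5 + 6 + 0 + 0 + 1 + 2 + 3 + 1 + 1 + 2 = 21

21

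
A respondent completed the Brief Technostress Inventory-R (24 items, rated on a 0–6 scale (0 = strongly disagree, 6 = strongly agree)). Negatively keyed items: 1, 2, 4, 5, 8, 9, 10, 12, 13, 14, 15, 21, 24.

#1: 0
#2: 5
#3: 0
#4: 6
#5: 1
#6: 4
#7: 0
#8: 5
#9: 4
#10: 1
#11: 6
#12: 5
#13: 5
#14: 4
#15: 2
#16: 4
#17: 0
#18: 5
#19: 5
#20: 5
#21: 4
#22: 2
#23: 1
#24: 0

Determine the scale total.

Raw sum = 74. Negatively keyed items: 1, 2, 4, 5, 8, 9, 10, 12, 13, 14, 15, 21, 24; their raw sum = 42.
Each reversal replaces raw with 6 − raw, changing the total by 6 − 2·raw per item.
Total = 74 + 13·6 − 2·42 = 74 + 78 − 84 = 68

68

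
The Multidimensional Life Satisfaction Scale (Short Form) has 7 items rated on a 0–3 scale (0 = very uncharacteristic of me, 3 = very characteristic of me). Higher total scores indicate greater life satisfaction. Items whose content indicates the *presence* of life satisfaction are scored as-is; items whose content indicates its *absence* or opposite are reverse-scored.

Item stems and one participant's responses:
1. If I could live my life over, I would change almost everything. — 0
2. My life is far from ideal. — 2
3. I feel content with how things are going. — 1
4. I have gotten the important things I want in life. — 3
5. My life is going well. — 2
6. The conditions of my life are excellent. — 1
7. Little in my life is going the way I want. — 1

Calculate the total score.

Items 1, 2, 7 describe the absence/opposite of life satisfaction → reverse-score.
reverse-coded value = 3 − response.
  item 1: 3 − 0 = 3
  item 2: 3 − 2 = 1
  item 3: 1
  item 4: 3
  item 5: 2
  item 6: 1
  item 7: 3 − 1 = 2
Total = 3 + 1 + 1 + 3 + 2 + 1 + 2 = 13

13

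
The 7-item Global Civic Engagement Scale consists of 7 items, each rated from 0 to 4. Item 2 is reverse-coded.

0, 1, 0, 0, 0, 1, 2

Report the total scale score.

6

Reversing item 2 with 4 − raw:
Total = 0 + (4−1) + 0 + 0 + 0 + 1 + 2
      = 0 + 3 + 0 + 0 + 0 + 1 + 2 = 6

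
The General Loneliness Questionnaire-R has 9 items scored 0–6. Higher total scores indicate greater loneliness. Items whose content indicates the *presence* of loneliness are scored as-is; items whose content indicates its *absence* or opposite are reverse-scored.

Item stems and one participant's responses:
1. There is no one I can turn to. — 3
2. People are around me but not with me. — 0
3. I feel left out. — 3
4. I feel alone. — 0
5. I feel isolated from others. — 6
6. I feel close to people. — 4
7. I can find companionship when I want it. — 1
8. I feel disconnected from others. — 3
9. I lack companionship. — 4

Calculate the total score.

26

Items 6, 7 describe the absence/opposite of loneliness → reverse-score.
reverse-coded value = 6 − response.
  item 1: 3
  item 2: 0
  item 3: 3
  item 4: 0
  item 5: 6
  item 6: 6 − 4 = 2
  item 7: 6 − 1 = 5
  item 8: 3
  item 9: 4
Total = 3 + 0 + 3 + 0 + 6 + 2 + 5 + 3 + 4 = 26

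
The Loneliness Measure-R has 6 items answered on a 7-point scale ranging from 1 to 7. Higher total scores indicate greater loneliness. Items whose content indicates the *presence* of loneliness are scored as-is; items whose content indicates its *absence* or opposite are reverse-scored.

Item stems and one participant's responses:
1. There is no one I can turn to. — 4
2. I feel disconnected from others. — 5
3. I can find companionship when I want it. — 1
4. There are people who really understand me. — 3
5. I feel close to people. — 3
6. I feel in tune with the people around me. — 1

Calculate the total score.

33

Items 3, 4, 5, 6 describe the absence/opposite of loneliness → reverse-score.
reverse-coded value = 8 − response.
  item 1: 4
  item 2: 5
  item 3: 8 − 1 = 7
  item 4: 8 − 3 = 5
  item 5: 8 − 3 = 5
  item 6: 8 − 1 = 7
Total = 4 + 5 + 7 + 5 + 5 + 7 = 33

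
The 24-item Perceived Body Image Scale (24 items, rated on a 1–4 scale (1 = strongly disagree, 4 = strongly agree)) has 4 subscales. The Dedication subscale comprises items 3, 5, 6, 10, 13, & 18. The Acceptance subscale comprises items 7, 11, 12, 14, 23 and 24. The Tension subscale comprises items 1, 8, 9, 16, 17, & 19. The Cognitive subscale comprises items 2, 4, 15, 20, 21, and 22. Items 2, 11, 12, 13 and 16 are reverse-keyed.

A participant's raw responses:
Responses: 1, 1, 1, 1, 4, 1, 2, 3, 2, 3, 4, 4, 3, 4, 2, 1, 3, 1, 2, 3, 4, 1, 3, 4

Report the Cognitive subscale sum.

Cognitive items: 2, 4, 15, 20, 21, 22.
Of these, item 2 is reverse-keyed; on a 1–4 scale, reversed = 5 − raw.
  item 2: 5 − 1 = 4
  item 4: 1
  item 15: 2
  item 20: 3
  item 21: 4
  item 22: 1
Sum = 4 + 1 + 2 + 3 + 4 + 1 = 15

15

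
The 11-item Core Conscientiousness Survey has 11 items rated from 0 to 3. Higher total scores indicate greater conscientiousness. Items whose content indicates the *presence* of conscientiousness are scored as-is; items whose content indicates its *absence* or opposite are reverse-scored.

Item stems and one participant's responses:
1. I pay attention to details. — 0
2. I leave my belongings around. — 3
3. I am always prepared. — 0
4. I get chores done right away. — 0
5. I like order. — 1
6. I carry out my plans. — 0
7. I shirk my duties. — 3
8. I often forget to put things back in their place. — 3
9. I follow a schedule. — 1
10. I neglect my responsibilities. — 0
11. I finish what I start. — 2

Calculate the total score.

Items 2, 7, 8, 10 describe the absence/opposite of conscientiousness → reverse-score.
reversed = (0+3) − raw = 3 − raw.
  item 1: 0
  item 2: 3 − 3 = 0
  item 3: 0
  item 4: 0
  item 5: 1
  item 6: 0
  item 7: 3 − 3 = 0
  item 8: 3 − 3 = 0
  item 9: 1
  item 10: 3 − 0 = 3
  item 11: 2
Total = 0 + 0 + 0 + 0 + 1 + 0 + 0 + 0 + 1 + 3 + 2 = 7

7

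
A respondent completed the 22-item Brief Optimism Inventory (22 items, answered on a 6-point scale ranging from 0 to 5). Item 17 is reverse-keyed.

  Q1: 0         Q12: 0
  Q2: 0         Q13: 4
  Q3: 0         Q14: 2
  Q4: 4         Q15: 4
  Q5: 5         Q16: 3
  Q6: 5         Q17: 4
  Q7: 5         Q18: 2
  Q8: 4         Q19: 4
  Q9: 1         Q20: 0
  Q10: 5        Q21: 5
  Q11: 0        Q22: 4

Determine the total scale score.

58

Reversing item 17 with 5 − raw:
Total = 0 + 0 + 0 + 4 + 5 + 5 + 5 + 4 + 1 + 5 + 0 + 0 + 4 + 2 + 4 + 3 + (5−4) + 2 + 4 + 0 + 5 + 4
      = 0 + 0 + 0 + 4 + 5 + 5 + 5 + 4 + 1 + 5 + 0 + 0 + 4 + 2 + 4 + 3 + 1 + 2 + 4 + 0 + 5 + 4 = 58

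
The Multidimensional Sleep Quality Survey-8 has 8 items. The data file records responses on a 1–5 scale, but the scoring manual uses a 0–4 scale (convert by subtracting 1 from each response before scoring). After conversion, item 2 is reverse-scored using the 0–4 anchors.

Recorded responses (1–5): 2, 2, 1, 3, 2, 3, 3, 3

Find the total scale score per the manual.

13

Convert to 0–4: 1, 1, 0, 2, 1, 2, 2, 2
Reverse-coded (reversed = (0+4) − raw = 4 − raw):
  item 2: 4 − 1 = 3
Scored: 1, 3, 0, 2, 1, 2, 2, 2
Total = 13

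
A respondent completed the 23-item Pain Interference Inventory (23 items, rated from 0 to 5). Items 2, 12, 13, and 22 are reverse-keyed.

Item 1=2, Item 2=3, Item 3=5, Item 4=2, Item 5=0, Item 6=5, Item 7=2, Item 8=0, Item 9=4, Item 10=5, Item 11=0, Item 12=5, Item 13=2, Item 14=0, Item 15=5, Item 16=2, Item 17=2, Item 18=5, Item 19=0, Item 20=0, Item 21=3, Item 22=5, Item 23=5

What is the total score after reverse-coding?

Reverse-coded items (reversed = (0+5) − raw = 5 − raw):
  item 2: 5 − 3 = 2
  item 12: 5 − 5 = 0
  item 13: 5 − 2 = 3
  item 22: 5 − 5 = 0
After reverse-coding: 2, 2, 5, 2, 0, 5, 2, 0, 4, 5, 0, 0, 3, 0, 5, 2, 2, 5, 0, 0, 3, 0, 5
Total = 2 + 2 + 5 + 2 + 0 + 5 + 2 + 0 + 4 + 5 + 0 + 0 + 3 + 0 + 5 + 2 + 2 + 5 + 0 + 0 + 3 + 0 + 5 = 52

52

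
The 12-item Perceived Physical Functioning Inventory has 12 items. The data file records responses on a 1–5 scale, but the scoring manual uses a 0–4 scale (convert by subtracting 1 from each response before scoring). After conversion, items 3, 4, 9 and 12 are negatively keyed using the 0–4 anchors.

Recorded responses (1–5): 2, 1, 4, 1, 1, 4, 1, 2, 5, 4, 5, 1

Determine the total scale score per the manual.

Convert to 0–4: 1, 0, 3, 0, 0, 3, 0, 1, 4, 3, 4, 0
Reverse-coded (reverse-coded value = 4 − response):
  item 3: 4 − 3 = 1
  item 4: 4 − 0 = 4
  item 9: 4 − 4 = 0
  item 12: 4 − 0 = 4
Scored: 1, 0, 1, 4, 0, 3, 0, 1, 0, 3, 4, 4
Total = 21

21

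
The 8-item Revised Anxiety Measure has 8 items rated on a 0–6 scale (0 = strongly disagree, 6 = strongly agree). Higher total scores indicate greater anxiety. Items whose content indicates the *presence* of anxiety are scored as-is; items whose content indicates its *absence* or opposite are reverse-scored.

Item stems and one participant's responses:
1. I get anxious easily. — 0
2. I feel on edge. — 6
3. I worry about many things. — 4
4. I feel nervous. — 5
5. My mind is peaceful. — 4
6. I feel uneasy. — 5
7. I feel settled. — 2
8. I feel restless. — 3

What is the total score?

29

Items 5, 7 describe the absence/opposite of anxiety → reverse-score.
reverse-coded value = 6 − response.
  item 1: 0
  item 2: 6
  item 3: 4
  item 4: 5
  item 5: 6 − 4 = 2
  item 6: 5
  item 7: 6 − 2 = 4
  item 8: 3
Total = 0 + 6 + 4 + 5 + 2 + 5 + 4 + 3 = 29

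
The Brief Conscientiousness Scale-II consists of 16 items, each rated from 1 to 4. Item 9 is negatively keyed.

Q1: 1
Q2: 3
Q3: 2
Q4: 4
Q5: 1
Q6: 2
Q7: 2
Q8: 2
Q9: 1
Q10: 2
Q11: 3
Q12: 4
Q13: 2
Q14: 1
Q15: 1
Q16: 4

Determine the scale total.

Reverse-coded items (on a 1–4 scale, reversed = 5 − raw):
  item 9: 5 − 1 = 4
After reverse-coding: 1, 3, 2, 4, 1, 2, 2, 2, 4, 2, 3, 4, 2, 1, 1, 4
Total = 1 + 3 + 2 + 4 + 1 + 2 + 2 + 2 + 4 + 2 + 3 + 4 + 2 + 1 + 1 + 4 = 38

38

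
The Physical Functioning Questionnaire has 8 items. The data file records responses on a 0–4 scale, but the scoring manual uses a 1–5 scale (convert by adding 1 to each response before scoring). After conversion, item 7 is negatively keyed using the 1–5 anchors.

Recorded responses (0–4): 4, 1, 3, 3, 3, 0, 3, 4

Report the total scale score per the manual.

Convert to 1–5: 5, 2, 4, 4, 4, 1, 4, 5
Reverse-coded (reverse-coded value = 6 − response):
  item 7: 6 − 4 = 2
Scored: 5, 2, 4, 4, 4, 1, 2, 5
Total = 27

27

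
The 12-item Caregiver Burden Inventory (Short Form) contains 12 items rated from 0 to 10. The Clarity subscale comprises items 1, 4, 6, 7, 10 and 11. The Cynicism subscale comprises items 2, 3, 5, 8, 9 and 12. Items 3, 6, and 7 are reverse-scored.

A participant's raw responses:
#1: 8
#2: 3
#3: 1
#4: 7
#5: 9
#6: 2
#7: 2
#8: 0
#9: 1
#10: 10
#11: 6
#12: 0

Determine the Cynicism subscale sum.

Cynicism items: 2, 3, 5, 8, 9, 12.
Of these, item 3 is reverse-scored; reversed = (0+10) − raw = 10 − raw.
  item 2: 3
  item 3: 10 − 1 = 9
  item 5: 9
  item 8: 0
  item 9: 1
  item 12: 0
Sum = 3 + 9 + 9 + 0 + 1 + 0 = 22

22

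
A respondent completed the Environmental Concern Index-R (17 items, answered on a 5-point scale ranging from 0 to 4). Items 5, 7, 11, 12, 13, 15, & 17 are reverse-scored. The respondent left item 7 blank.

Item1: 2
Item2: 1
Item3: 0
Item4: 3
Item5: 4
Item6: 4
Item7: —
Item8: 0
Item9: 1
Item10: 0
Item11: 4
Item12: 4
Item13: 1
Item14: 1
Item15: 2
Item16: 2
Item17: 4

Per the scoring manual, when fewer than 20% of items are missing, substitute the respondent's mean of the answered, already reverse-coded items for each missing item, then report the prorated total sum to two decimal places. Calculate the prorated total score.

20.19

Reverse-coded (on a 0–4 scale, reversed = 4 − raw):
  item 5: 4 − 4 = 0
  item 11: 4 − 4 = 0
  item 12: 4 − 4 = 0
  item 13: 4 − 1 = 3
  item 15: 4 − 2 = 2
  item 17: 4 − 4 = 0
Completed scored items (16 of 17): 2, 1, 0, 3, 0, 4, 0, 1, 0, 0, 0, 3, 1, 2, 2, 0; sum = 19.
Person mean = 19 / 16 ≈ 1.1875
Prorated total = (19 / 16) × 17 = 20.19 (to 2 dp)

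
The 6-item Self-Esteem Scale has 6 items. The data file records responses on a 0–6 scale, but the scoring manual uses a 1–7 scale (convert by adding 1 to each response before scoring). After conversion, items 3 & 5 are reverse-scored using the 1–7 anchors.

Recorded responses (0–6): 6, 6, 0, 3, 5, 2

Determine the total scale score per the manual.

Convert to 1–7: 7, 7, 1, 4, 6, 3
Reverse-coded (on a 1–7 scale, reversed = 8 − raw):
  item 3: 8 − 1 = 7
  item 5: 8 − 6 = 2
Scored: 7, 7, 7, 4, 2, 3
Total = 30

30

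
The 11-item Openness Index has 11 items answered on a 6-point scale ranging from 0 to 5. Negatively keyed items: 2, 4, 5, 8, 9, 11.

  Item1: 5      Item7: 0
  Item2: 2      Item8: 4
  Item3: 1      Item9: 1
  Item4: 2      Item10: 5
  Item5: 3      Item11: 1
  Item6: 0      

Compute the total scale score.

28

Reversing items 2, 4, 5, 8, 9, and 11 with 5 − raw:
Total = 5 + (5−2) + 1 + (5−2) + (5−3) + 0 + 0 + (5−4) + (5−1) + 5 + (5−1)
      = 5 + 3 + 1 + 3 + 2 + 0 + 0 + 1 + 4 + 5 + 4 = 28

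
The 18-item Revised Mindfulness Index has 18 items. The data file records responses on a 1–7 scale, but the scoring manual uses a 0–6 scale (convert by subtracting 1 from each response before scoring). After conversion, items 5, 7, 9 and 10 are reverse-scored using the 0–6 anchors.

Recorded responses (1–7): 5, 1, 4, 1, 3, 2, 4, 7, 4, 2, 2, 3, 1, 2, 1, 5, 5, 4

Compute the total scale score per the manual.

Convert to 0–6: 4, 0, 3, 0, 2, 1, 3, 6, 3, 1, 1, 2, 0, 1, 0, 4, 4, 3
Reverse-coded (on a 0–6 scale, reversed = 6 − raw):
  item 5: 6 − 2 = 4
  item 7: 6 − 3 = 3
  item 9: 6 − 3 = 3
  item 10: 6 − 1 = 5
Scored: 4, 0, 3, 0, 4, 1, 3, 6, 3, 5, 1, 2, 0, 1, 0, 4, 4, 3
Total = 44

44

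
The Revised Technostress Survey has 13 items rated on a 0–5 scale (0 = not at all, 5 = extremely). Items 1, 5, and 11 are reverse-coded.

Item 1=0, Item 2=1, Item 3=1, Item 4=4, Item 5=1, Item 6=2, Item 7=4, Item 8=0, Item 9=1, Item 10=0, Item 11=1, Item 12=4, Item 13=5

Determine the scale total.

Reversing items 1, 5, and 11 with 5 − raw:
Total = (5−0) + 1 + 1 + 4 + (5−1) + 2 + 4 + 0 + 1 + 0 + (5−1) + 4 + 5
      = 5 + 1 + 1 + 4 + 4 + 2 + 4 + 0 + 1 + 0 + 4 + 4 + 5 = 35

35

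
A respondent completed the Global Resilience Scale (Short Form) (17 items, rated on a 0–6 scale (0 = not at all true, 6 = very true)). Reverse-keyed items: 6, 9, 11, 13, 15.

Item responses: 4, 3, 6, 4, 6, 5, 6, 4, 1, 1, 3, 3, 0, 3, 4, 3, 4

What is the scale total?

64

Reverse-coded items (reverse-coded value = 6 − response):
  item 6: 6 − 5 = 1
  item 9: 6 − 1 = 5
  item 11: 6 − 3 = 3
  item 13: 6 − 0 = 6
  item 15: 6 − 4 = 2
Scored items: 4, 3, 6, 4, 6, 1, 6, 4, 5, 1, 3, 3, 6, 3, 2, 3, 4
Total = 4 + 3 + 6 + 4 + 6 + 1 + 6 + 4 + 5 + 1 + 3 + 3 + 6 + 3 + 2 + 3 + 4 = 64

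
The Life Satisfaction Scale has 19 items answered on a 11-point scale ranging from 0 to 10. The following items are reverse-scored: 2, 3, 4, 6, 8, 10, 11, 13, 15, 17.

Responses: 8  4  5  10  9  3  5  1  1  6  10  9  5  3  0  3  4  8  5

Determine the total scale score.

103

Apply reverse scoring (reversed = (0+10) − raw = 10 − raw):
  item 2: 10 − 4 = 6
  item 3: 10 − 5 = 5
  item 4: 10 − 10 = 0
  item 6: 10 − 3 = 7
  item 8: 10 − 1 = 9
  item 10: 10 − 6 = 4
  item 11: 10 − 10 = 0
  item 13: 10 − 5 = 5
  item 15: 10 − 0 = 10
  item 17: 10 − 4 = 6
Scored responses: 8, 6, 5, 0, 9, 7, 5, 9, 1, 4, 0, 9, 5, 3, 10, 3, 6, 8, 5
Total = 8 + 6 + 5 + 0 + 9 + 7 + 5 + 9 + 1 + 4 + 0 + 9 + 5 + 3 + 10 + 3 + 6 + 8 + 5 = 103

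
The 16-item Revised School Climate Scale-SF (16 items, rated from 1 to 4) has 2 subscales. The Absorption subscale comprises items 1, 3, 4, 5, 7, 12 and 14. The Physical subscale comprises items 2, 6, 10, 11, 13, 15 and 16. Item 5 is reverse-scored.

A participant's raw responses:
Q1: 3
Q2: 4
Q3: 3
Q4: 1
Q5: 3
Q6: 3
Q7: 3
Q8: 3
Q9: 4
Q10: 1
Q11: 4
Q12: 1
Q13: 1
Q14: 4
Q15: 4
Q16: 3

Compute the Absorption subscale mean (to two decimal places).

Absorption items: 1, 3, 4, 5, 7, 12, 14.
Of these, item 5 is reverse-scored; reversed = (1+4) − raw = 5 − raw.
  item 1: 3
  item 3: 3
  item 4: 1
  item 5: 5 − 3 = 2
  item 7: 3
  item 12: 1
  item 14: 4
Sum = 3 + 3 + 1 + 2 + 3 + 1 + 4 = 17
Mean = 17 / 7 = 2.43

2.43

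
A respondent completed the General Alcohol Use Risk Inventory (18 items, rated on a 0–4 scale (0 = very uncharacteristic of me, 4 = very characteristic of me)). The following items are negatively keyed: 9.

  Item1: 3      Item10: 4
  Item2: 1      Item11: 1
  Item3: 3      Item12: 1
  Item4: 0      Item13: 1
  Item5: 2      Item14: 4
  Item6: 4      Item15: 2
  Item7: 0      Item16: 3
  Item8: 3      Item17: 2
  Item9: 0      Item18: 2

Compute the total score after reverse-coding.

40

Reversing item 9 with 4 − raw:
Total = 3 + 1 + 3 + 0 + 2 + 4 + 0 + 3 + (4−0) + 4 + 1 + 1 + 1 + 4 + 2 + 3 + 2 + 2
      = 3 + 1 + 3 + 0 + 2 + 4 + 0 + 3 + 4 + 4 + 1 + 1 + 1 + 4 + 2 + 3 + 2 + 2 = 40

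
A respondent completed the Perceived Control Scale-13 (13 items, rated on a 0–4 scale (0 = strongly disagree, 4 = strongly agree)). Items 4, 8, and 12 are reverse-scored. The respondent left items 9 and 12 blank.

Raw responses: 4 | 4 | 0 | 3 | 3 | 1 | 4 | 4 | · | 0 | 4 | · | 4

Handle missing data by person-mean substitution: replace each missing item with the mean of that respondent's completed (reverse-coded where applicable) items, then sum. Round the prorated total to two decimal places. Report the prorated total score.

29.55

Reverse-coded (reversed = (0+4) − raw = 4 − raw):
  item 4: 4 − 3 = 1
  item 8: 4 − 4 = 0
Completed scored items (11 of 13): 4, 4, 0, 1, 3, 1, 4, 0, 0, 4, 4; sum = 25.
Person mean = 25 / 11 ≈ 2.2727
Prorated total = (25 / 11) × 13 = 29.55 (to 2 dp)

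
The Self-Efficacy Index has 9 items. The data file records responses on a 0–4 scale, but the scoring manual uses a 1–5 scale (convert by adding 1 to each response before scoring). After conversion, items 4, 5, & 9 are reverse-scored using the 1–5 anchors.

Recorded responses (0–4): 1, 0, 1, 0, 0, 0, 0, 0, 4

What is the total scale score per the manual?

19

Convert to 1–5: 2, 1, 2, 1, 1, 1, 1, 1, 5
Reverse-coded (reverse-coded value = 6 − response):
  item 4: 6 − 1 = 5
  item 5: 6 − 1 = 5
  item 9: 6 − 5 = 1
Scored: 2, 1, 2, 5, 5, 1, 1, 1, 1
Total = 19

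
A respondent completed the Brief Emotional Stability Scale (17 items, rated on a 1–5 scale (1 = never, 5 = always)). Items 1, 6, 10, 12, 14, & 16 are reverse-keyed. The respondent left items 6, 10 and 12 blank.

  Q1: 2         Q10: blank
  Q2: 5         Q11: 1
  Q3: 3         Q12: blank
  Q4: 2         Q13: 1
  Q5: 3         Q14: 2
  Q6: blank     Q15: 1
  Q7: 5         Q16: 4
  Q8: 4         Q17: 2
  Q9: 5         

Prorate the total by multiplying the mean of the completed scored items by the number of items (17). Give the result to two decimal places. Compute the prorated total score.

Reverse-coded (on a 1–5 scale, reversed = 6 − raw):
  item 1: 6 − 2 = 4
  item 14: 6 − 2 = 4
  item 16: 6 − 4 = 2
Completed scored items (14 of 17): 4, 5, 3, 2, 3, 5, 4, 5, 1, 1, 4, 1, 2, 2; sum = 42.
Person mean = 42 / 14 ≈ 3.0000
Prorated total = (42 / 14) × 17 = 51.00 (to 2 dp)

51.00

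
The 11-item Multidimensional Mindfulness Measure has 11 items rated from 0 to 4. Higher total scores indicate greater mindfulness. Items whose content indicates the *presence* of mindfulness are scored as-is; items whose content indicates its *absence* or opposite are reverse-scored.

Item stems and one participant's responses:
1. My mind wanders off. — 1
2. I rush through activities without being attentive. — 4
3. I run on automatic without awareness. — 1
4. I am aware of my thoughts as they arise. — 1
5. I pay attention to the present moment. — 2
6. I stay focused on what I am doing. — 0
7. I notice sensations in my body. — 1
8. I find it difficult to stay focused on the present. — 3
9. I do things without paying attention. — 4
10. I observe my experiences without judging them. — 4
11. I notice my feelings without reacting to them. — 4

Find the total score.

19

Items 1, 2, 3, 8, 9 describe the absence/opposite of mindfulness → reverse-score.
reverse-coded value = 4 − response.
  item 1: 4 − 1 = 3
  item 2: 4 − 4 = 0
  item 3: 4 − 1 = 3
  item 4: 1
  item 5: 2
  item 6: 0
  item 7: 1
  item 8: 4 − 3 = 1
  item 9: 4 − 4 = 0
  item 10: 4
  item 11: 4
Total = 3 + 0 + 3 + 1 + 2 + 0 + 1 + 1 + 0 + 4 + 4 = 19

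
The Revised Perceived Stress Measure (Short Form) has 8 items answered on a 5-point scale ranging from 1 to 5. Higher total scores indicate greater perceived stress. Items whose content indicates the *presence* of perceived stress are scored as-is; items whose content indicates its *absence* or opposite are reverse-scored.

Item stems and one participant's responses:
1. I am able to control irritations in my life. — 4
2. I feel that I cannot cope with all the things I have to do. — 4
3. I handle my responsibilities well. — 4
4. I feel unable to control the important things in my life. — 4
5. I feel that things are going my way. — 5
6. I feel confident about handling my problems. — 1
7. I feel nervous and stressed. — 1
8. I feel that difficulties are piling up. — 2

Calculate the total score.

21

Items 1, 3, 5, 6 describe the absence/opposite of perceived stress → reverse-score.
reversed = (1+5) − raw = 6 − raw.
  item 1: 6 − 4 = 2
  item 2: 4
  item 3: 6 − 4 = 2
  item 4: 4
  item 5: 6 − 5 = 1
  item 6: 6 − 1 = 5
  item 7: 1
  item 8: 2
Total = 2 + 4 + 2 + 4 + 1 + 5 + 1 + 2 = 21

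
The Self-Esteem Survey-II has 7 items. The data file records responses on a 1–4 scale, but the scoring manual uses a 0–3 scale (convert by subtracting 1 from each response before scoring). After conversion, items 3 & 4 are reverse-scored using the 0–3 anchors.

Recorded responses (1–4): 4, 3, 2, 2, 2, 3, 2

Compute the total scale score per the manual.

13

Convert to 0–3: 3, 2, 1, 1, 1, 2, 1
Reverse-coded (reverse-coded value = 3 − response):
  item 3: 3 − 1 = 2
  item 4: 3 − 1 = 2
Scored: 3, 2, 2, 2, 1, 2, 1
Total = 13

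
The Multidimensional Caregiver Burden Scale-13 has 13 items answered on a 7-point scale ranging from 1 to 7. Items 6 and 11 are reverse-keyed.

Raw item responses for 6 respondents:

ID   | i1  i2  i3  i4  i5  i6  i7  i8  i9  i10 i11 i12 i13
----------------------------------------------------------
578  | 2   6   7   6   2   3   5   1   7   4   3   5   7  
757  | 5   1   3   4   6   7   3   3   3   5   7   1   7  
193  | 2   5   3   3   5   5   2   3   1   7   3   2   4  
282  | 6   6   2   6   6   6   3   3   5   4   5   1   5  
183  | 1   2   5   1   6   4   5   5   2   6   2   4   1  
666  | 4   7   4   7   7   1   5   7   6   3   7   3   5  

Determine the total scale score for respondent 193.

45

Respondent 193 raw: 2, 5, 3, 3, 5, 5, 2, 3, 1, 7, 3, 2, 4.
Reverse-coded (reverse-coded value = 8 − response):
  item 1: 2
  item 2: 5
  item 3: 3
  item 4: 3
  item 5: 5
  item 6: 8 − 5 = 3
  item 7: 2
  item 8: 3
  item 9: 1
  item 10: 7
  item 11: 8 − 3 = 5
  item 12: 2
  item 13: 4
Sum = 2 + 5 + 3 + 3 + 5 + 3 + 2 + 3 + 1 + 7 + 5 + 2 + 4 = 45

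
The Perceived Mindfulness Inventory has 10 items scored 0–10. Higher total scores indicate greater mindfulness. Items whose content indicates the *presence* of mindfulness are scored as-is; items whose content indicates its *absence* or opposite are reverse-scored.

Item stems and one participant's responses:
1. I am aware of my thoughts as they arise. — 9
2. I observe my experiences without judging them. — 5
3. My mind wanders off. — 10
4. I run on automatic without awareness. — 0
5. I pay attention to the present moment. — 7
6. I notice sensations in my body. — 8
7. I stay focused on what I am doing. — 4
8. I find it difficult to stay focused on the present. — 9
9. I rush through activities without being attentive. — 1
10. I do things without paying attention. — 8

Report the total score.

55

Items 3, 4, 8, 9, 10 describe the absence/opposite of mindfulness → reverse-score.
on a 0–10 scale, reversed = 10 − raw.
  item 1: 9
  item 2: 5
  item 3: 10 − 10 = 0
  item 4: 10 − 0 = 10
  item 5: 7
  item 6: 8
  item 7: 4
  item 8: 10 − 9 = 1
  item 9: 10 − 1 = 9
  item 10: 10 − 8 = 2
Total = 9 + 5 + 0 + 10 + 7 + 8 + 4 + 1 + 9 + 2 = 55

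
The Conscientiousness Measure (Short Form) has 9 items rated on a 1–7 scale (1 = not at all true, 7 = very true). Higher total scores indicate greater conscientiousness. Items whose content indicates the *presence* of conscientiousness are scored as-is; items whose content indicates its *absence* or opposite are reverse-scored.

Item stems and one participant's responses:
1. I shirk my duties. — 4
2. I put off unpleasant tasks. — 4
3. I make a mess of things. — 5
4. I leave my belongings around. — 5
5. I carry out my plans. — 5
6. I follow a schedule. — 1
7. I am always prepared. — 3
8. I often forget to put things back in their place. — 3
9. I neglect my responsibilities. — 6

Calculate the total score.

Items 1, 2, 3, 4, 8, 9 describe the absence/opposite of conscientiousness → reverse-score.
reverse-coded value = 8 − response.
  item 1: 8 − 4 = 4
  item 2: 8 − 4 = 4
  item 3: 8 − 5 = 3
  item 4: 8 − 5 = 3
  item 5: 5
  item 6: 1
  item 7: 3
  item 8: 8 − 3 = 5
  item 9: 8 − 6 = 2
Total = 4 + 4 + 3 + 3 + 5 + 1 + 3 + 5 + 2 = 30

30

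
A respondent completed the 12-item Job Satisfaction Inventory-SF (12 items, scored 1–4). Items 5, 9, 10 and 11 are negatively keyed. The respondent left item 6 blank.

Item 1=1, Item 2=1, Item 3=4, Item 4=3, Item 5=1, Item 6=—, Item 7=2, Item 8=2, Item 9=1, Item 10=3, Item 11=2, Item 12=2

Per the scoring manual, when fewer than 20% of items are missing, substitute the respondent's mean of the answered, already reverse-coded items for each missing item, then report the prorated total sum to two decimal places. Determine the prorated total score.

30.55

Reverse-coded (reversed = (1+4) − raw = 5 − raw):
  item 5: 5 − 1 = 4
  item 9: 5 − 1 = 4
  item 10: 5 − 3 = 2
  item 11: 5 − 2 = 3
Completed scored items (11 of 12): 1, 1, 4, 3, 4, 2, 2, 4, 2, 3, 2; sum = 28.
Person mean = 28 / 11 ≈ 2.5455
Prorated total = (28 / 11) × 12 = 30.55 (to 2 dp)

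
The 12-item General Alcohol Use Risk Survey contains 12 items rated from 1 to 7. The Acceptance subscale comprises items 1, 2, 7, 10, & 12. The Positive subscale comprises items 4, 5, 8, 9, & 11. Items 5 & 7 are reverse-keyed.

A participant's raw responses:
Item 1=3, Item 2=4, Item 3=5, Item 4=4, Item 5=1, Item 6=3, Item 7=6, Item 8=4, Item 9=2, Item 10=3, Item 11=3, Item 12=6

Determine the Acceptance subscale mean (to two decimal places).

3.60

Acceptance items: 1, 2, 7, 10, 12.
Of these, item 7 is reverse-keyed; reversed = (1+7) − raw = 8 − raw.
  item 1: 3
  item 2: 4
  item 7: 8 − 6 = 2
  item 10: 3
  item 12: 6
Sum = 3 + 4 + 2 + 3 + 6 = 18
Mean = 18 / 5 = 3.60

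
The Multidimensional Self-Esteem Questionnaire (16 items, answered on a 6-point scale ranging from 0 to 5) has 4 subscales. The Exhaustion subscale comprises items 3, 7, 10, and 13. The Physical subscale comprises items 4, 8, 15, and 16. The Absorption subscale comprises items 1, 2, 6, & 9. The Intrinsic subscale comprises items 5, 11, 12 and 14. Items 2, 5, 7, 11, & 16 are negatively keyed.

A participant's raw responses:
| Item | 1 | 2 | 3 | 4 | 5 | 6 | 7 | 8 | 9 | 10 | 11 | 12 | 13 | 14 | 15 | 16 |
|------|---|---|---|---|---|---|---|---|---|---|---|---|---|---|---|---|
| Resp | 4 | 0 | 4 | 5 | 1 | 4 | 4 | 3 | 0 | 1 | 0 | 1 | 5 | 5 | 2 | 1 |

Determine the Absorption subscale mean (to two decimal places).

Absorption items: 1, 2, 6, 9.
Of these, item 2 is negatively keyed; on a 0–5 scale, reversed = 5 − raw.
  item 1: 4
  item 2: 5 − 0 = 5
  item 6: 4
  item 9: 0
Sum = 4 + 5 + 4 + 0 = 13
Mean = 13 / 4 = 3.25

3.25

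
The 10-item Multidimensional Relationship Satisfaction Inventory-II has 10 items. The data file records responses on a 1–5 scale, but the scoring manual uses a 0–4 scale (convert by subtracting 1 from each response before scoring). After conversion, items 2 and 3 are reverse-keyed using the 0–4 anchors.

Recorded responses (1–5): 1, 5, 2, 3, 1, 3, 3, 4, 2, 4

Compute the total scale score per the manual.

16

Convert to 0–4: 0, 4, 1, 2, 0, 2, 2, 3, 1, 3
Reverse-coded (reversed = (0+4) − raw = 4 − raw):
  item 2: 4 − 4 = 0
  item 3: 4 − 1 = 3
Scored: 0, 0, 3, 2, 0, 2, 2, 3, 1, 3
Total = 16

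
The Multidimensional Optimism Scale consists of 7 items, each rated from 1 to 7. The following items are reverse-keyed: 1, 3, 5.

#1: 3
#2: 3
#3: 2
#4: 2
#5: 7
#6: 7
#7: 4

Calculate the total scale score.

28

Raw sum = 28. Reverse-keyed items: 1, 3, 5; their raw sum = 12.
Each reversal replaces raw with 8 − raw, changing the total by 8 − 2·raw per item.
Total = 28 + 3·8 − 2·12 = 28 + 24 − 24 = 28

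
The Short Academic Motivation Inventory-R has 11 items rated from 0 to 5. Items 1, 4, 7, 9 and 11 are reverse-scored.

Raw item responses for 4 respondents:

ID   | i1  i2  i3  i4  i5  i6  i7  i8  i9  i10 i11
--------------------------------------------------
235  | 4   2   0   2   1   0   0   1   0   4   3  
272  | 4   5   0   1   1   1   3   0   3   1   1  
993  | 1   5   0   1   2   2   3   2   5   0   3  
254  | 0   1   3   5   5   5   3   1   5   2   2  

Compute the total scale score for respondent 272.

Respondent 272 raw: 4, 5, 0, 1, 1, 1, 3, 0, 3, 1, 1.
Reverse-coded (on a 0–5 scale, reversed = 5 − raw):
  item 1: 5 − 4 = 1
  item 2: 5
  item 3: 0
  item 4: 5 − 1 = 4
  item 5: 1
  item 6: 1
  item 7: 5 − 3 = 2
  item 8: 0
  item 9: 5 − 3 = 2
  item 10: 1
  item 11: 5 − 1 = 4
Sum = 1 + 5 + 0 + 4 + 1 + 1 + 2 + 0 + 2 + 1 + 4 = 21

21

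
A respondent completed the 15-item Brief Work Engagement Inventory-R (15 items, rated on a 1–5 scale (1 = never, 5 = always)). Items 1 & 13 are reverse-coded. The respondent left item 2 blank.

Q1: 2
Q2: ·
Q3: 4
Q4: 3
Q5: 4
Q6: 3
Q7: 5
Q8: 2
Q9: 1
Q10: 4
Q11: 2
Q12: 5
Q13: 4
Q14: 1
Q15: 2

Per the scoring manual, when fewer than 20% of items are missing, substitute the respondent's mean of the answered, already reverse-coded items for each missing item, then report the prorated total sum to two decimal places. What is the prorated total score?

Reverse-coded (reverse-coded value = 6 − response):
  item 1: 6 − 2 = 4
  item 13: 6 − 4 = 2
Completed scored items (14 of 15): 4, 4, 3, 4, 3, 5, 2, 1, 4, 2, 5, 2, 1, 2; sum = 42.
Person mean = 42 / 14 ≈ 3.0000
Prorated total = (42 / 14) × 15 = 45.00 (to 2 dp)

45.00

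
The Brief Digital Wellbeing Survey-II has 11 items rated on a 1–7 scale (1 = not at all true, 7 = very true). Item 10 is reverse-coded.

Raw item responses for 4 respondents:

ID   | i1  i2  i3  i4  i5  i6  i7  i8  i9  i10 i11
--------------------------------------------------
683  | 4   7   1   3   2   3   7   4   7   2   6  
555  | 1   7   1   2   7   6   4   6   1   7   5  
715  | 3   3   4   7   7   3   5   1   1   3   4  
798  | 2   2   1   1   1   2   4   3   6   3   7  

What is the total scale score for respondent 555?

Respondent 555 raw: 1, 7, 1, 2, 7, 6, 4, 6, 1, 7, 5.
Reverse-coded (reverse-coded value = 8 − response):
  item 1: 1
  item 2: 7
  item 3: 1
  item 4: 2
  item 5: 7
  item 6: 6
  item 7: 4
  item 8: 6
  item 9: 1
  item 10: 8 − 7 = 1
  item 11: 5
Sum = 1 + 7 + 1 + 2 + 7 + 6 + 4 + 6 + 1 + 1 + 5 = 41

41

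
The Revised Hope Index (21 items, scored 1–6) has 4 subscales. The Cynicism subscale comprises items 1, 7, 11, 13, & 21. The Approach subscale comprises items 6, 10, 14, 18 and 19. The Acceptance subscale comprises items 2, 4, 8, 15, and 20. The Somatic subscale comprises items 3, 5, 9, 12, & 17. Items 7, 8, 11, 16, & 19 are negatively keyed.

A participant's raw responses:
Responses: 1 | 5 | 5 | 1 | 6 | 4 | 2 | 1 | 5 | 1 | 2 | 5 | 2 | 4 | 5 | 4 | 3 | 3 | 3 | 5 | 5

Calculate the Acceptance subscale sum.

22

Acceptance items: 2, 4, 8, 15, 20.
Of these, item 8 is negatively keyed; reversed = (1+6) − raw = 7 − raw.
  item 2: 5
  item 4: 1
  item 8: 7 − 1 = 6
  item 15: 5
  item 20: 5
Sum = 5 + 1 + 6 + 5 + 5 = 22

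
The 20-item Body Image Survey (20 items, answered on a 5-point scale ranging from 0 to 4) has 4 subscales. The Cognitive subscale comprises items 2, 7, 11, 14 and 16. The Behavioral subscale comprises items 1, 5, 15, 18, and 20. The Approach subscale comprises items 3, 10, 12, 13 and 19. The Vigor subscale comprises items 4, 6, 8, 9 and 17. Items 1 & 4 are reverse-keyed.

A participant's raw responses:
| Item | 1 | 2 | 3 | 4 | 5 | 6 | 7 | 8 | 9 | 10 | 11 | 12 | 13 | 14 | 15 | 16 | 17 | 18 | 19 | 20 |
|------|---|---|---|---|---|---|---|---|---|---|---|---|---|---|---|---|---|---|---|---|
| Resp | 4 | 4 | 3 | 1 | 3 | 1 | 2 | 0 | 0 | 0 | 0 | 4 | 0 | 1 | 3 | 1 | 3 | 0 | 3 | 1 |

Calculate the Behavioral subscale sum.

Behavioral items: 1, 5, 15, 18, 20.
Of these, item 1 is reverse-keyed; on a 0–4 scale, reversed = 4 − raw.
  item 1: 4 − 4 = 0
  item 5: 3
  item 15: 3
  item 18: 0
  item 20: 1
Sum = 0 + 3 + 3 + 0 + 1 = 7

7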